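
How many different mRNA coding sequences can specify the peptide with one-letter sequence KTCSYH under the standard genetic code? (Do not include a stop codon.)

Lys: 2 codons.
Thr: 4 codons.
Cys: 2 codons.
Ser: 6 codons.
Tyr: 2 codons.
His: 2 codons.
2 × 4 × 2 × 6 × 2 × 2 = 384.

384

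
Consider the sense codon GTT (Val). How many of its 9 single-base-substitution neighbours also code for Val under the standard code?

3

Position 1: none → 0 synonymous.
Position 2: none → 0 synonymous.
Position 3: GTC, GTA, GTG → 3 synonymous.
Total: 0 + 0 + 3 = 3.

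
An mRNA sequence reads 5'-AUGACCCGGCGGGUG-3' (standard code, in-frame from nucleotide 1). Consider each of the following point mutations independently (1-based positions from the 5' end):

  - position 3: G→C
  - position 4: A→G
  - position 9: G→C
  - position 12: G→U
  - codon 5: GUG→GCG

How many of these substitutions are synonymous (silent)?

Codon 1: AUG (Met) → AUC (Ile) — missense.
Codon 2: ACC (Thr) → GCC (Ala) — missense.
Codon 3: CGG (Arg) → CGC (Arg) — synonymous.
Codon 4: CGG (Arg) → CGU (Arg) — synonymous.
Codon 5: GUG (Val) → GCG (Ala) — missense.
Synonymous: 2 of 5.

2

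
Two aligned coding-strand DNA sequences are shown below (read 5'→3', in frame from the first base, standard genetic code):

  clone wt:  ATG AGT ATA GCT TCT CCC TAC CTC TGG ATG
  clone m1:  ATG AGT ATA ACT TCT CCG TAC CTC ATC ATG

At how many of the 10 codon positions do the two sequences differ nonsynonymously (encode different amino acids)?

2

Codon 1: ATG Met / ATG Met — identical.
Codon 2: AGT Ser / AGT Ser — identical.
Codon 3: ATA Ile / ATA Ile — identical.
Codon 4: GCT Ala / ACT Thr — nonsynonymous.
Codon 5: TCT Ser / TCT Ser — identical.
Codon 6: CCC Pro / CCG Pro — synonymous.
Codon 7: TAC Tyr / TAC Tyr — identical.
Codon 8: CTC Leu / CTC Leu — identical.
Codon 9: TGG Trp / ATC Ile — nonsynonymous.
Codon 10: ATG Met / ATG Met — identical.
Nonsynonymous differences: 2.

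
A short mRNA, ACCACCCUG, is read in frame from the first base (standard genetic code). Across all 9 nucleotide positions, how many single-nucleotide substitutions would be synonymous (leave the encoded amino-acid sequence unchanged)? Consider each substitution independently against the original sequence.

10

Codon 1 (ACC, Thr): 3 synonymous substitutions.
Codon 2 (ACC, Thr): 3 synonymous substitutions.
Codon 3 (CUG, Leu): 4 synonymous substitutions.
Total: 3 + 3 + 4 = 10.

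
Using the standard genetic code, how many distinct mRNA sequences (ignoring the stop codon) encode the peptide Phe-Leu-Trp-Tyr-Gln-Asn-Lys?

Phe: 2 codons.
Leu: 6 codons.
Trp: 1 codon.
Tyr: 2 codons.
Gln: 2 codons.
Asn: 2 codons.
Lys: 2 codons.
2 × 6 × 1 × 2 × 2 × 2 × 2 = 192.

192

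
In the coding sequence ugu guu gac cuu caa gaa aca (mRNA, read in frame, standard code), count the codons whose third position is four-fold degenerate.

Codon 1 UGU (Cys): third position 2-fold.
Codon 2 GUU (Val): third position 4-fold.
Codon 3 GAC (Asp): third position 2-fold.
Codon 4 CUU (Leu): third position 4-fold.
Codon 5 CAA (Gln): third position 2-fold.
Codon 6 GAA (Glu): third position 2-fold.
Codon 7 ACA (Thr): third position 4-fold.
Four-fold degenerate third positions: 3.

3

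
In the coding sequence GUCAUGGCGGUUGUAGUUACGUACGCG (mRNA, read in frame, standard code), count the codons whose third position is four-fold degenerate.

Codon 1 GUC (Val): third position 4-fold.
Codon 2 AUG (Met): third position 1-fold.
Codon 3 GCG (Ala): third position 4-fold.
Codon 4 GUU (Val): third position 4-fold.
Codon 5 GUA (Val): third position 4-fold.
Codon 6 GUU (Val): third position 4-fold.
Codon 7 ACG (Thr): third position 4-fold.
Codon 8 UAC (Tyr): third position 2-fold.
Codon 9 GCG (Ala): third position 4-fold.
Four-fold degenerate third positions: 7.

7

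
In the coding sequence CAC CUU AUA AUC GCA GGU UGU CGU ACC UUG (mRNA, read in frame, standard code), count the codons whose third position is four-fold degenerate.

Codon 1 CAC (His): third position 2-fold.
Codon 2 CUU (Leu): third position 4-fold.
Codon 3 AUA (Ile): third position 3-fold.
Codon 4 AUC (Ile): third position 3-fold.
Codon 5 GCA (Ala): third position 4-fold.
Codon 6 GGU (Gly): third position 4-fold.
Codon 7 UGU (Cys): third position 2-fold.
Codon 8 CGU (Arg): third position 4-fold.
Codon 9 ACC (Thr): third position 4-fold.
Codon 10 UUG (Leu): third position 2-fold.
Four-fold degenerate third positions: 5.

5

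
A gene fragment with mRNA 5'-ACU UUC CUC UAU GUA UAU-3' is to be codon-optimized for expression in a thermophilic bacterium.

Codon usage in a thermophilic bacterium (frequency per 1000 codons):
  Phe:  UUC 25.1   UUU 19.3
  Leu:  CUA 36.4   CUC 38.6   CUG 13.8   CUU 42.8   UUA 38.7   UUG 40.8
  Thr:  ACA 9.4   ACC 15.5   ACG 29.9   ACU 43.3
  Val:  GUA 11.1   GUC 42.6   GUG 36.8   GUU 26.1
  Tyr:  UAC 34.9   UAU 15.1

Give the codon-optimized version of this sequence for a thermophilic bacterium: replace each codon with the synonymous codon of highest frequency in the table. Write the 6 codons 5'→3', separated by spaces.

ACU UUC CUU UAC GUC UAC

Codon 1 (Thr): best is ACU at 43.3.
Codon 2 (Phe): best is UUC at 25.1.
Codon 3 (Leu): best is CUU at 42.8.
Codon 4 (Tyr): best is UAC at 34.9.
Codon 5 (Val): best is GUC at 42.6.
Codon 6 (Tyr): best is UAC at 34.9.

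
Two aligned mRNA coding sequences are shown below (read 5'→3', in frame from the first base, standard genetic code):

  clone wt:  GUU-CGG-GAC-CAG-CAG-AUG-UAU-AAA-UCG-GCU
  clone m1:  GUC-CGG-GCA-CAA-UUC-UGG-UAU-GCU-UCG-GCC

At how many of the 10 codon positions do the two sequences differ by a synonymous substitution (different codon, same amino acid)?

Codon 1: GUU Val / GUC Val — synonymous.
Codon 2: CGG Arg / CGG Arg — identical.
Codon 3: GAC Asp / GCA Ala — nonsynonymous.
Codon 4: CAG Gln / CAA Gln — synonymous.
Codon 5: CAG Gln / UUC Phe — nonsynonymous.
Codon 6: AUG Met / UGG Trp — nonsynonymous.
Codon 7: UAU Tyr / UAU Tyr — identical.
Codon 8: AAA Lys / GCU Ala — nonsynonymous.
Codon 9: UCG Ser / UCG Ser — identical.
Codon 10: GCU Ala / GCC Ala — synonymous.
Synonymous differences: 3.

3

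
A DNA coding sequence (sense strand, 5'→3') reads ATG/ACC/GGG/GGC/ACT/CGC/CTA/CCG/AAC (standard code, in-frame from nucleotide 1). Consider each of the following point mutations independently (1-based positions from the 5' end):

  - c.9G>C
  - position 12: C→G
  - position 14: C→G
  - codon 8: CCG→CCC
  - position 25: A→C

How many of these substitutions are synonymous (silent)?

3

Codon 3: GGG (Gly) → GGC (Gly) — synonymous.
Codon 4: GGC (Gly) → GGG (Gly) — synonymous.
Codon 5: ACT (Thr) → AGT (Ser) — missense.
Codon 8: CCG (Pro) → CCC (Pro) — synonymous.
Codon 9: AAC (Asn) → CAC (His) — missense.
Synonymous: 3 of 5.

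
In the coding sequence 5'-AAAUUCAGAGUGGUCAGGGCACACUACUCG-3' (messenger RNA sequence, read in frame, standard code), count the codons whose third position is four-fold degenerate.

Codon 1 AAA (Lys): third position 2-fold.
Codon 2 UUC (Phe): third position 2-fold.
Codon 3 AGA (Arg): third position 2-fold.
Codon 4 GUG (Val): third position 4-fold.
Codon 5 GUC (Val): third position 4-fold.
Codon 6 AGG (Arg): third position 2-fold.
Codon 7 GCA (Ala): third position 4-fold.
Codon 8 CAC (His): third position 2-fold.
Codon 9 UAC (Tyr): third position 2-fold.
Codon 10 UCG (Ser): third position 4-fold.
Four-fold degenerate third positions: 4.

4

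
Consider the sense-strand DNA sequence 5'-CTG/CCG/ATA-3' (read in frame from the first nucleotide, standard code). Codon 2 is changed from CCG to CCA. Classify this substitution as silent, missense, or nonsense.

Position 6 falls in codon 2: CCG → Pro.
After the substitution the codon is CCA → Pro.
Both encode Pro, so the change is synonymous.

silent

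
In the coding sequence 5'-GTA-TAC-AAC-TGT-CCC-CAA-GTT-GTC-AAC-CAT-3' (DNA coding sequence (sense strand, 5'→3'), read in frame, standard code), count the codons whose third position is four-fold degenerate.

4

Codon 1 GTA (Val): third position 4-fold.
Codon 2 TAC (Tyr): third position 2-fold.
Codon 3 AAC (Asn): third position 2-fold.
Codon 4 TGT (Cys): third position 2-fold.
Codon 5 CCC (Pro): third position 4-fold.
Codon 6 CAA (Gln): third position 2-fold.
Codon 7 GTT (Val): third position 4-fold.
Codon 8 GTC (Val): third position 4-fold.
Codon 9 AAC (Asn): third position 2-fold.
Codon 10 CAT (His): third position 2-fold.
Four-fold degenerate third positions: 4.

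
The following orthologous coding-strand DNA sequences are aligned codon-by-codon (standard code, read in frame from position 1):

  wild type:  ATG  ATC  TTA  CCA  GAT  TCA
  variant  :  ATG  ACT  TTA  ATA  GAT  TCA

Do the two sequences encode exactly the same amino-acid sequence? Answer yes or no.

Codon 1: ATG Met / ATG Met — identical.
Codon 2: ATC Ile / ACT Thr — nonsynonymous.
Codon 3: TTA Leu / TTA Leu — identical.
Codon 4: CCA Pro / ATA Ile — nonsynonymous.
Codon 5: GAT Asp / GAT Asp — identical.
Codon 6: TCA Ser / TCA Ser — identical.
Nonsynonymous differences: 2 → different protein.

no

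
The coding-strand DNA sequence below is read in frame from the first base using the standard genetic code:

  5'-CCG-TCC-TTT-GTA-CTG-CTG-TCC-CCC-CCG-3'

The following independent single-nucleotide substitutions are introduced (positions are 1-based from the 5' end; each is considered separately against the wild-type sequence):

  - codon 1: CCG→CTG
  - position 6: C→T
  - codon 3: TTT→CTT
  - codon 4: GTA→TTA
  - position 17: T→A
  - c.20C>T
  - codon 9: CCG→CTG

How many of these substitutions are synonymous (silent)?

Codon 1: CCG (Pro) → CTG (Leu) — missense.
Codon 2: TCC (Ser) → TCT (Ser) — synonymous.
Codon 3: TTT (Phe) → CTT (Leu) — missense.
Codon 4: GTA (Val) → TTA (Leu) — missense.
Codon 6: CTG (Leu) → CAG (Gln) — missense.
Codon 7: TCC (Ser) → TTC (Phe) — missense.
Codon 9: CCG (Pro) → CTG (Leu) — missense.
Synonymous: 1 of 7.

1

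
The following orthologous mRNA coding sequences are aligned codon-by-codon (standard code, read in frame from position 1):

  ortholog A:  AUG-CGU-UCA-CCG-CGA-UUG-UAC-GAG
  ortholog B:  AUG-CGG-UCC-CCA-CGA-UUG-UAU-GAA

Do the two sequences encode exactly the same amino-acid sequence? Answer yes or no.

yes

Codon 1: AUG Met / AUG Met — identical.
Codon 2: CGU Arg / CGG Arg — synonymous.
Codon 3: UCA Ser / UCC Ser — synonymous.
Codon 4: CCG Pro / CCA Pro — synonymous.
Codon 5: CGA Arg / CGA Arg — identical.
Codon 6: UUG Leu / UUG Leu — identical.
Codon 7: UAC Tyr / UAU Tyr — synonymous.
Codon 8: GAG Glu / GAA Glu — synonymous.
Nonsynonymous differences: 0 → same protein.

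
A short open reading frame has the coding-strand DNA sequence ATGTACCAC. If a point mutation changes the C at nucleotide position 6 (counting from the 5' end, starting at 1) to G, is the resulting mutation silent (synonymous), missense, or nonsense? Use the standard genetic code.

nonsense

Position 6 falls in codon 2: TAC → Tyr.
After the substitution the codon is TAG → Stop.
The new codon is a stop codon, so this is a nonsense mutation.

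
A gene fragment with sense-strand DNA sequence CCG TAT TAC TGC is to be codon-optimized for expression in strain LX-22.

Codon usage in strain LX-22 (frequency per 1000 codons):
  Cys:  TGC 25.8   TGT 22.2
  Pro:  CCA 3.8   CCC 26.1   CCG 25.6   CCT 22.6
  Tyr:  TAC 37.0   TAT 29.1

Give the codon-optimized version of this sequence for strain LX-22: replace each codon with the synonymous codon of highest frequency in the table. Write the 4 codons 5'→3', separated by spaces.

Codon 1 (Pro): best is CCC at 26.1.
Codon 2 (Tyr): best is TAC at 37.0.
Codon 3 (Tyr): best is TAC at 37.0.
Codon 4 (Cys): best is TGC at 25.8.

CCC TAC TAC TGC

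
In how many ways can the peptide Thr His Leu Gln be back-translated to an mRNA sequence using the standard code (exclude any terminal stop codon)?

Thr: 4 codons.
His: 2 codons.
Leu: 6 codons.
Gln: 2 codons.
4 × 2 × 6 × 2 = 96.

96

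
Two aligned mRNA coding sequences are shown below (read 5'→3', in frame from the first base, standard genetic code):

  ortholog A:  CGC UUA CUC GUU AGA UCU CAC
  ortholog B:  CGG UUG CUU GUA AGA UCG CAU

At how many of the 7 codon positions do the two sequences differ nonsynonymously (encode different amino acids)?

Codon 1: CGC Arg / CGG Arg — synonymous.
Codon 2: UUA Leu / UUG Leu — synonymous.
Codon 3: CUC Leu / CUU Leu — synonymous.
Codon 4: GUU Val / GUA Val — synonymous.
Codon 5: AGA Arg / AGA Arg — identical.
Codon 6: UCU Ser / UCG Ser — synonymous.
Codon 7: CAC His / CAU His — synonymous.
Nonsynonymous differences: 0.

0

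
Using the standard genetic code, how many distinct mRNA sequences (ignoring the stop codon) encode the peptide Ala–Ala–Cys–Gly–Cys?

256

Ala: 4 codons.
Ala: 4 codons.
Cys: 2 codons.
Gly: 4 codons.
Cys: 2 codons.
4 × 4 × 2 × 4 × 2 = 256.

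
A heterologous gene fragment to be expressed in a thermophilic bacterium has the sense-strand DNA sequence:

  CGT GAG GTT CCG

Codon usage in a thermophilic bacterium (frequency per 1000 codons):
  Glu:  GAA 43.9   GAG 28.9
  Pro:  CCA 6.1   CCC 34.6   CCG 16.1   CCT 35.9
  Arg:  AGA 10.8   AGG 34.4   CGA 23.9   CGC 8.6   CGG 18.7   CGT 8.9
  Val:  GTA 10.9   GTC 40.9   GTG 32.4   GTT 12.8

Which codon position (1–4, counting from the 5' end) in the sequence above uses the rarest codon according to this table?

Codon 1 CGT (Arg): 8.9 per 1000.
Codon 2 GAG (Glu): 28.9 per 1000.
Codon 3 GTT (Val): 12.8 per 1000.
Codon 4 CCG (Pro): 16.1 per 1000.
Lowest frequency is 8.9 at codon 1.

1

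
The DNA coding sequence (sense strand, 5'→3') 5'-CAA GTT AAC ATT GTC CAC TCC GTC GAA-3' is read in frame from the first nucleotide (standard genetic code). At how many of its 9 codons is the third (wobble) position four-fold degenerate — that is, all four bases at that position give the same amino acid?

4

Codon 1 CAA (Gln): third position 2-fold.
Codon 2 GTT (Val): third position 4-fold.
Codon 3 AAC (Asn): third position 2-fold.
Codon 4 ATT (Ile): third position 3-fold.
Codon 5 GTC (Val): third position 4-fold.
Codon 6 CAC (His): third position 2-fold.
Codon 7 TCC (Ser): third position 4-fold.
Codon 8 GTC (Val): third position 4-fold.
Codon 9 GAA (Glu): third position 2-fold.
Four-fold degenerate third positions: 4.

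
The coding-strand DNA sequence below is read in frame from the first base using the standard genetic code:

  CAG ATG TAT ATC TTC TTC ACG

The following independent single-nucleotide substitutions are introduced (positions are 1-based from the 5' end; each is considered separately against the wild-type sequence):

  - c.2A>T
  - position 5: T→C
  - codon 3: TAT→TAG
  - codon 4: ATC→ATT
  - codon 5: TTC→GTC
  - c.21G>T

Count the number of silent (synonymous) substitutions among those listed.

2

Codon 1: CAG (Gln) → CTG (Leu) — missense.
Codon 2: ATG (Met) → ACG (Thr) — missense.
Codon 3: TAT (Tyr) → TAG (Stop) — nonsense.
Codon 4: ATC (Ile) → ATT (Ile) — synonymous.
Codon 5: TTC (Phe) → GTC (Val) — missense.
Codon 7: ACG (Thr) → ACT (Thr) — synonymous.
Synonymous: 2 of 6.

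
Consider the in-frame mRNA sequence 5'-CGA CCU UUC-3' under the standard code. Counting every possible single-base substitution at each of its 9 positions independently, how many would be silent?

Codon 1 (CGA, Arg): 4 synonymous substitutions.
Codon 2 (CCU, Pro): 3 synonymous substitutions.
Codon 3 (UUC, Phe): 1 synonymous substitution.
Total: 4 + 3 + 1 = 8.

8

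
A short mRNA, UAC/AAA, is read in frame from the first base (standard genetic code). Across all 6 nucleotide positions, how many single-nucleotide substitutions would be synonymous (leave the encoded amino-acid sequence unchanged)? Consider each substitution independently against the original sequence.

Codon 1 (UAC, Tyr): 1 synonymous substitution.
Codon 2 (AAA, Lys): 1 synonymous substitution.
Total: 1 + 1 = 2.

2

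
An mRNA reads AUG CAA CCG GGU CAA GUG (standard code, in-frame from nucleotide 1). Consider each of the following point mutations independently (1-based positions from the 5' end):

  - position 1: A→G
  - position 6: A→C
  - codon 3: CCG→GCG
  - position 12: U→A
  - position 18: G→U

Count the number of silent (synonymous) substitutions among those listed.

Codon 1: AUG (Met) → GUG (Val) — missense.
Codon 2: CAA (Gln) → CAC (His) — missense.
Codon 3: CCG (Pro) → GCG (Ala) — missense.
Codon 4: GGU (Gly) → GGA (Gly) — synonymous.
Codon 6: GUG (Val) → GUU (Val) — synonymous.
Synonymous: 2 of 5.

2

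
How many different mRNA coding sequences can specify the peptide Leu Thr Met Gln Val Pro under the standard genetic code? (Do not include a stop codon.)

Leu: 6 codons.
Thr: 4 codons.
Met: 1 codon.
Gln: 2 codons.
Val: 4 codons.
Pro: 4 codons.
6 × 4 × 1 × 2 × 4 × 4 = 768.

768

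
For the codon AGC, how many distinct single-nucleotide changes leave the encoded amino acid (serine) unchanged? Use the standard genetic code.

1

Position 1: none → 0 synonymous.
Position 2: none → 0 synonymous.
Position 3: AGU → 1 synonymous.
Total: 0 + 0 + 1 = 1.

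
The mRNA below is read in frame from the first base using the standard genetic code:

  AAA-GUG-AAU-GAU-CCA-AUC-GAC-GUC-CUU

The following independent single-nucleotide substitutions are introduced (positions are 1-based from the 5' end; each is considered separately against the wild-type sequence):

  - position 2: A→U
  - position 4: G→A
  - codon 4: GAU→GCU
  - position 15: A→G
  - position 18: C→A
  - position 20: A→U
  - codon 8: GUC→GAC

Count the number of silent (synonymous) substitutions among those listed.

2

Codon 1: AAA (Lys) → AUA (Ile) — missense.
Codon 2: GUG (Val) → AUG (Met) — missense.
Codon 4: GAU (Asp) → GCU (Ala) — missense.
Codon 5: CCA (Pro) → CCG (Pro) — synonymous.
Codon 6: AUC (Ile) → AUA (Ile) — synonymous.
Codon 7: GAC (Asp) → GUC (Val) — missense.
Codon 8: GUC (Val) → GAC (Asp) — missense.
Synonymous: 2 of 7.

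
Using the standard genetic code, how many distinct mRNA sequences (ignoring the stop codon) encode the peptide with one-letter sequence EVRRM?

Glu: 2 codons.
Val: 4 codons.
Arg: 6 codons.
Arg: 6 codons.
Met: 1 codon.
2 × 4 × 6 × 6 × 1 = 288.

288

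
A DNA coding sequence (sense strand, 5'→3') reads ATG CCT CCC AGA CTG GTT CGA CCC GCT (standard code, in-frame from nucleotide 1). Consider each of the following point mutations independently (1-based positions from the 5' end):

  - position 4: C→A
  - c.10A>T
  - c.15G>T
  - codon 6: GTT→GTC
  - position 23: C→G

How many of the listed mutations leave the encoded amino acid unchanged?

Codon 2: CCT (Pro) → ACT (Thr) — missense.
Codon 4: AGA (Arg) → TGA (Stop) — nonsense.
Codon 5: CTG (Leu) → CTT (Leu) — synonymous.
Codon 6: GTT (Val) → GTC (Val) — synonymous.
Codon 8: CCC (Pro) → CGC (Arg) — missense.
Synonymous: 2 of 5.

2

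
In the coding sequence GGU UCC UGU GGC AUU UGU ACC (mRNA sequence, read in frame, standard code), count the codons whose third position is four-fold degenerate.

4

Codon 1 GGU (Gly): third position 4-fold.
Codon 2 UCC (Ser): third position 4-fold.
Codon 3 UGU (Cys): third position 2-fold.
Codon 4 GGC (Gly): third position 4-fold.
Codon 5 AUU (Ile): third position 3-fold.
Codon 6 UGU (Cys): third position 2-fold.
Codon 7 ACC (Thr): third position 4-fold.
Four-fold degenerate third positions: 4.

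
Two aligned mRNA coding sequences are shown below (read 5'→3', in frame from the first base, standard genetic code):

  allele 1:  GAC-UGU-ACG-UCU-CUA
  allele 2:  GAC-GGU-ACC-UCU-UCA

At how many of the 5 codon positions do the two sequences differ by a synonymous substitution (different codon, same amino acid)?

1

Codon 1: GAC Asp / GAC Asp — identical.
Codon 2: UGU Cys / GGU Gly — nonsynonymous.
Codon 3: ACG Thr / ACC Thr — synonymous.
Codon 4: UCU Ser / UCU Ser — identical.
Codon 5: CUA Leu / UCA Ser — nonsynonymous.
Synonymous differences: 1.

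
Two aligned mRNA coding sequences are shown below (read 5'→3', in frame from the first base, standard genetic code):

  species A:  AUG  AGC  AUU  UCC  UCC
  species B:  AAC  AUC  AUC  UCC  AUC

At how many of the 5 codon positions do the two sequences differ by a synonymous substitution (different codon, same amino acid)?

Codon 1: AUG Met / AAC Asn — nonsynonymous.
Codon 2: AGC Ser / AUC Ile — nonsynonymous.
Codon 3: AUU Ile / AUC Ile — synonymous.
Codon 4: UCC Ser / UCC Ser — identical.
Codon 5: UCC Ser / AUC Ile — nonsynonymous.
Synonymous differences: 1.

1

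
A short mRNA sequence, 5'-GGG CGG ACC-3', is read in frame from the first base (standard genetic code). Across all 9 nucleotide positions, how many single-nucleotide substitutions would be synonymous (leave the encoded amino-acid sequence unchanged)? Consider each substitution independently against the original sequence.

Codon 1 (GGG, Gly): 3 synonymous substitutions.
Codon 2 (CGG, Arg): 4 synonymous substitutions.
Codon 3 (ACC, Thr): 3 synonymous substitutions.
Total: 3 + 4 + 3 = 10.

10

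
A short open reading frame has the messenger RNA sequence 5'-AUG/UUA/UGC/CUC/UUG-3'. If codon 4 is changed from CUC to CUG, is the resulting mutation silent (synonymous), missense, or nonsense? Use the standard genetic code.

silent

Position 12 falls in codon 4: CUC → Leu.
After the substitution the codon is CUG → Leu.
Both encode Leu, so the change is synonymous.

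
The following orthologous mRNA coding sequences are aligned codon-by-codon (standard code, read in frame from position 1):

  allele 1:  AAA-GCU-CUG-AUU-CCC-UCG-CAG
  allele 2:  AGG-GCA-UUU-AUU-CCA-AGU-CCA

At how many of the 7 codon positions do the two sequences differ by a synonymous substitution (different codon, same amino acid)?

3

Codon 1: AAA Lys / AGG Arg — nonsynonymous.
Codon 2: GCU Ala / GCA Ala — synonymous.
Codon 3: CUG Leu / UUU Phe — nonsynonymous.
Codon 4: AUU Ile / AUU Ile — identical.
Codon 5: CCC Pro / CCA Pro — synonymous.
Codon 6: UCG Ser / AGU Ser — synonymous.
Codon 7: CAG Gln / CCA Pro — nonsynonymous.
Synonymous differences: 3.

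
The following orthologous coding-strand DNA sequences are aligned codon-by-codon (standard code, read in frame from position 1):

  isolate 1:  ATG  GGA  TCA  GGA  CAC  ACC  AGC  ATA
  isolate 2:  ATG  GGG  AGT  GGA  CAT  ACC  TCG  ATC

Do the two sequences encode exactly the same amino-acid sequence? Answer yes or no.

Codon 1: ATG Met / ATG Met — identical.
Codon 2: GGA Gly / GGG Gly — synonymous.
Codon 3: TCA Ser / AGT Ser — synonymous.
Codon 4: GGA Gly / GGA Gly — identical.
Codon 5: CAC His / CAT His — synonymous.
Codon 6: ACC Thr / ACC Thr — identical.
Codon 7: AGC Ser / TCG Ser — synonymous.
Codon 8: ATA Ile / ATC Ile — synonymous.
Nonsynonymous differences: 0 → same protein.

yes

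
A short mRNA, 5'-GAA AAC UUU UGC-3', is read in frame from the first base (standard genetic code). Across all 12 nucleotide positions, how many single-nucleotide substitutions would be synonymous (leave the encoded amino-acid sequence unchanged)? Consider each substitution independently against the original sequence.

4

Codon 1 (GAA, Glu): 1 synonymous substitution.
Codon 2 (AAC, Asn): 1 synonymous substitution.
Codon 3 (UUU, Phe): 1 synonymous substitution.
Codon 4 (UGC, Cys): 1 synonymous substitution.
Total: 1 + 1 + 1 + 1 = 4.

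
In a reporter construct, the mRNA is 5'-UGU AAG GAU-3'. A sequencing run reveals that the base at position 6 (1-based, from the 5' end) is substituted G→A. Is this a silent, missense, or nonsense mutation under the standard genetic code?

silent

Position 6 falls in codon 2: AAG → Lys.
After the substitution the codon is AAA → Lys.
Both encode Lys, so the change is synonymous.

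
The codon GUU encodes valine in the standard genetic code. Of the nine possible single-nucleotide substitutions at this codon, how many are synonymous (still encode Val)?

3

Position 1: none → 0 synonymous.
Position 2: none → 0 synonymous.
Position 3: GUC, GUA, GUG → 3 synonymous.
Total: 0 + 0 + 3 = 3.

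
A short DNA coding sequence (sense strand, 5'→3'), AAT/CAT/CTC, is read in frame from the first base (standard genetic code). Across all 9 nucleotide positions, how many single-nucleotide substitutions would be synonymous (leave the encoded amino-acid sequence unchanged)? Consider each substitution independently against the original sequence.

Codon 1 (AAT, Asn): 1 synonymous substitution.
Codon 2 (CAT, His): 1 synonymous substitution.
Codon 3 (CTC, Leu): 3 synonymous substitutions.
Total: 1 + 1 + 3 = 5.

5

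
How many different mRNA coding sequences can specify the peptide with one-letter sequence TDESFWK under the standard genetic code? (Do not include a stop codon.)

384

Thr: 4 codons.
Asp: 2 codons.
Glu: 2 codons.
Ser: 6 codons.
Phe: 2 codons.
Trp: 1 codon.
Lys: 2 codons.
4 × 2 × 2 × 6 × 2 × 1 × 2 = 384.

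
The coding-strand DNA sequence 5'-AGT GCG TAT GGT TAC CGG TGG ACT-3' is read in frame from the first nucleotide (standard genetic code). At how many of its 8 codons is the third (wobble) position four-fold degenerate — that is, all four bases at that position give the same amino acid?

4

Codon 1 AGT (Ser): third position 2-fold.
Codon 2 GCG (Ala): third position 4-fold.
Codon 3 TAT (Tyr): third position 2-fold.
Codon 4 GGT (Gly): third position 4-fold.
Codon 5 TAC (Tyr): third position 2-fold.
Codon 6 CGG (Arg): third position 4-fold.
Codon 7 TGG (Trp): third position 1-fold.
Codon 8 ACT (Thr): third position 4-fold.
Four-fold degenerate third positions: 4.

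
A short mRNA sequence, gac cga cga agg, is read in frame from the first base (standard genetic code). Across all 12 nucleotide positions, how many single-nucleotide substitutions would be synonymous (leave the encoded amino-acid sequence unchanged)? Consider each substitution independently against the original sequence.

11

Codon 1 (GAC, Asp): 1 synonymous substitution.
Codon 2 (CGA, Arg): 4 synonymous substitutions.
Codon 3 (CGA, Arg): 4 synonymous substitutions.
Codon 4 (AGG, Arg): 2 synonymous substitutions.
Total: 1 + 4 + 4 + 2 = 11.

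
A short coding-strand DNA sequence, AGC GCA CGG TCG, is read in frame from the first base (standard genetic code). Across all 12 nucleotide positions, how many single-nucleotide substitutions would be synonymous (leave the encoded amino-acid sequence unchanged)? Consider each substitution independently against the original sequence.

11

Codon 1 (AGC, Ser): 1 synonymous substitution.
Codon 2 (GCA, Ala): 3 synonymous substitutions.
Codon 3 (CGG, Arg): 4 synonymous substitutions.
Codon 4 (TCG, Ser): 3 synonymous substitutions.
Total: 1 + 3 + 4 + 3 = 11.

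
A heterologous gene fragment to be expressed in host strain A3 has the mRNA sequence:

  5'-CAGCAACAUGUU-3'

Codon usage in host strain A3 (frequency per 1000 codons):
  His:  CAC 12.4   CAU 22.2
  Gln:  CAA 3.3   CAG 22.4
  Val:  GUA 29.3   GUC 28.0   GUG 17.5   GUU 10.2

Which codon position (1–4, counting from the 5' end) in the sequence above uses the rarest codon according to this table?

Codon 1 CAG (Gln): 22.4 per 1000.
Codon 2 CAA (Gln): 3.3 per 1000.
Codon 3 CAU (His): 22.2 per 1000.
Codon 4 GUU (Val): 10.2 per 1000.
Lowest frequency is 3.3 at codon 2.

2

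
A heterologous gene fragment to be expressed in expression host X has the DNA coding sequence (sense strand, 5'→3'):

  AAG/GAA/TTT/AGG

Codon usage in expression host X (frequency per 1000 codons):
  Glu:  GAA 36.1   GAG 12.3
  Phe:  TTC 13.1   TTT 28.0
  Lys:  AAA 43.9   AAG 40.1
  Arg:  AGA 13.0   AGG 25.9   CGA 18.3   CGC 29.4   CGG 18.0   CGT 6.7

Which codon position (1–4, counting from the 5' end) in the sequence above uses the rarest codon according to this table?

4

Codon 1 AAG (Lys): 40.1 per 1000.
Codon 2 GAA (Glu): 36.1 per 1000.
Codon 3 TTT (Phe): 28.0 per 1000.
Codon 4 AGG (Arg): 25.9 per 1000.
Lowest frequency is 25.9 at codon 4.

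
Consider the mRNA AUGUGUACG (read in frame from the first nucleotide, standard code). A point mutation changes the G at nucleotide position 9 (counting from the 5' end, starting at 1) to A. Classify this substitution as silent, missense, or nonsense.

silent

Position 9 falls in codon 3: ACG → Thr.
After the substitution the codon is ACA → Thr.
Both encode Thr, so the change is synonymous.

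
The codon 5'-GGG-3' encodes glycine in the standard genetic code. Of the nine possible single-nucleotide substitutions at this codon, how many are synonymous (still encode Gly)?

3

Position 1: none → 0 synonymous.
Position 2: none → 0 synonymous.
Position 3: GGU, GGC, GGA → 3 synonymous.
Total: 0 + 0 + 3 = 3.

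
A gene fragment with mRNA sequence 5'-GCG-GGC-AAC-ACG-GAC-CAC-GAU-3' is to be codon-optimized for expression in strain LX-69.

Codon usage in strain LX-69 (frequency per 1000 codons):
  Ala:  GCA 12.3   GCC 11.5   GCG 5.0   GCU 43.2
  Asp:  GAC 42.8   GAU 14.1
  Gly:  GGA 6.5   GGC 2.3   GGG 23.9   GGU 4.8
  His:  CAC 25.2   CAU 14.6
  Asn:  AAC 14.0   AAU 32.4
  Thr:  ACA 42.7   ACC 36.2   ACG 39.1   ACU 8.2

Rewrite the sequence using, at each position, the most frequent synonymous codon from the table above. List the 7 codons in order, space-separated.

GCU GGG AAU ACA GAC CAC GAC

Codon 1 (Ala): best is GCU at 43.2.
Codon 2 (Gly): best is GGG at 23.9.
Codon 3 (Asn): best is AAU at 32.4.
Codon 4 (Thr): best is ACA at 42.7.
Codon 5 (Asp): best is GAC at 42.8.
Codon 6 (His): best is CAC at 25.2.
Codon 7 (Asp): best is GAC at 42.8.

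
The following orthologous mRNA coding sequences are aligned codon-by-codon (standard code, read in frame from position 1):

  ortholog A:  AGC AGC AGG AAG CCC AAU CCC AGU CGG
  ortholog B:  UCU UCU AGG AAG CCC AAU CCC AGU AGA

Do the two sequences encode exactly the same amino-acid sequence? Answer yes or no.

yes

Codon 1: AGC Ser / UCU Ser — synonymous.
Codon 2: AGC Ser / UCU Ser — synonymous.
Codon 3: AGG Arg / AGG Arg — identical.
Codon 4: AAG Lys / AAG Lys — identical.
Codon 5: CCC Pro / CCC Pro — identical.
Codon 6: AAU Asn / AAU Asn — identical.
Codon 7: CCC Pro / CCC Pro — identical.
Codon 8: AGU Ser / AGU Ser — identical.
Codon 9: CGG Arg / AGA Arg — synonymous.
Nonsynonymous differences: 0 → same protein.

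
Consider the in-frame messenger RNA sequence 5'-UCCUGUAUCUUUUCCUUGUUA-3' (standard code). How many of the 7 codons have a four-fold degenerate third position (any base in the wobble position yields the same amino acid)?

Codon 1 UCC (Ser): third position 4-fold.
Codon 2 UGU (Cys): third position 2-fold.
Codon 3 AUC (Ile): third position 3-fold.
Codon 4 UUU (Phe): third position 2-fold.
Codon 5 UCC (Ser): third position 4-fold.
Codon 6 UUG (Leu): third position 2-fold.
Codon 7 UUA (Leu): third position 2-fold.
Four-fold degenerate third positions: 2.

2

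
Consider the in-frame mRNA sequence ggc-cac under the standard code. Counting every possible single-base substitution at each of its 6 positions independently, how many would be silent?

Codon 1 (GGC, Gly): 3 synonymous substitutions.
Codon 2 (CAC, His): 1 synonymous substitution.
Total: 3 + 1 = 4.

4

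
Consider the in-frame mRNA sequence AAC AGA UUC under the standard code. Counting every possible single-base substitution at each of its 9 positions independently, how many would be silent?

4

Codon 1 (AAC, Asn): 1 synonymous substitution.
Codon 2 (AGA, Arg): 2 synonymous substitutions.
Codon 3 (UUC, Phe): 1 synonymous substitution.
Total: 1 + 2 + 1 = 4.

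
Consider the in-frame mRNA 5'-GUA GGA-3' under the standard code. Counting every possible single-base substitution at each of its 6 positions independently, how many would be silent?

Codon 1 (GUA, Val): 3 synonymous substitutions.
Codon 2 (GGA, Gly): 3 synonymous substitutions.
Total: 3 + 3 = 6.

6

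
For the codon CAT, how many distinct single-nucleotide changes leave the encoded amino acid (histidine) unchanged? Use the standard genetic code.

1

Position 1: none → 0 synonymous.
Position 2: none → 0 synonymous.
Position 3: CAC → 1 synonymous.
Total: 0 + 0 + 1 = 1.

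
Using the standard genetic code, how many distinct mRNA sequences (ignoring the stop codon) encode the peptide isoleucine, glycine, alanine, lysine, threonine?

384

Ile: 3 codons.
Gly: 4 codons.
Ala: 4 codons.
Lys: 2 codons.
Thr: 4 codons.
3 × 4 × 4 × 2 × 4 = 384.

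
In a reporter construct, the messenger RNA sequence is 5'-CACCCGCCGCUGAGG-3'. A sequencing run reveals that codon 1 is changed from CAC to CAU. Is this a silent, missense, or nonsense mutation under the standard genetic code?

Position 3 falls in codon 1: CAC → His.
After the substitution the codon is CAU → His.
Both encode His, so the change is synonymous.

silent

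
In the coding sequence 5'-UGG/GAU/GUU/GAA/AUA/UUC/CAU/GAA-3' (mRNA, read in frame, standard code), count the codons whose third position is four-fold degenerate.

1

Codon 1 UGG (Trp): third position 1-fold.
Codon 2 GAU (Asp): third position 2-fold.
Codon 3 GUU (Val): third position 4-fold.
Codon 4 GAA (Glu): third position 2-fold.
Codon 5 AUA (Ile): third position 3-fold.
Codon 6 UUC (Phe): third position 2-fold.
Codon 7 CAU (His): third position 2-fold.
Codon 8 GAA (Glu): third position 2-fold.
Four-fold degenerate third positions: 1.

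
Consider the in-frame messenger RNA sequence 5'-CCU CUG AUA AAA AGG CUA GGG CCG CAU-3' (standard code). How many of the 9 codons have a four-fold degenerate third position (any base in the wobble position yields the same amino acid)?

5

Codon 1 CCU (Pro): third position 4-fold.
Codon 2 CUG (Leu): third position 4-fold.
Codon 3 AUA (Ile): third position 3-fold.
Codon 4 AAA (Lys): third position 2-fold.
Codon 5 AGG (Arg): third position 2-fold.
Codon 6 CUA (Leu): third position 4-fold.
Codon 7 GGG (Gly): third position 4-fold.
Codon 8 CCG (Pro): third position 4-fold.
Codon 9 CAU (His): third position 2-fold.
Four-fold degenerate third positions: 5.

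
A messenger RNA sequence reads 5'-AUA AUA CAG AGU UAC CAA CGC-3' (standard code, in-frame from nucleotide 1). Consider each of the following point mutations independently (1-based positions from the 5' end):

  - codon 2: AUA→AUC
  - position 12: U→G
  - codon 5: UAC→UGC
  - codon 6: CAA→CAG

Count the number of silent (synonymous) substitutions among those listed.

2

Codon 2: AUA (Ile) → AUC (Ile) — synonymous.
Codon 4: AGU (Ser) → AGG (Arg) — missense.
Codon 5: UAC (Tyr) → UGC (Cys) — missense.
Codon 6: CAA (Gln) → CAG (Gln) — synonymous.
Synonymous: 2 of 4.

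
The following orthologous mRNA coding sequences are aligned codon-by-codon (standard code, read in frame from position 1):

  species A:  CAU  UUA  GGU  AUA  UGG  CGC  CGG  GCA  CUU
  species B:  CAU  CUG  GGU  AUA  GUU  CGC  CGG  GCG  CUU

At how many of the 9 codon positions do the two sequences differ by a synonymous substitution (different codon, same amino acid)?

Codon 1: CAU His / CAU His — identical.
Codon 2: UUA Leu / CUG Leu — synonymous.
Codon 3: GGU Gly / GGU Gly — identical.
Codon 4: AUA Ile / AUA Ile — identical.
Codon 5: UGG Trp / GUU Val — nonsynonymous.
Codon 6: CGC Arg / CGC Arg — identical.
Codon 7: CGG Arg / CGG Arg — identical.
Codon 8: GCA Ala / GCG Ala — synonymous.
Codon 9: CUU Leu / CUU Leu — identical.
Synonymous differences: 2.

2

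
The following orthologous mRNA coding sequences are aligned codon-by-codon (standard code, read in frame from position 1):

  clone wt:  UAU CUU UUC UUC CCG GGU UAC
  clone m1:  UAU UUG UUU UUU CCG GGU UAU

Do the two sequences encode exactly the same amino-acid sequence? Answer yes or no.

yes

Codon 1: UAU Tyr / UAU Tyr — identical.
Codon 2: CUU Leu / UUG Leu — synonymous.
Codon 3: UUC Phe / UUU Phe — synonymous.
Codon 4: UUC Phe / UUU Phe — synonymous.
Codon 5: CCG Pro / CCG Pro — identical.
Codon 6: GGU Gly / GGU Gly — identical.
Codon 7: UAC Tyr / UAU Tyr — synonymous.
Nonsynonymous differences: 0 → same protein.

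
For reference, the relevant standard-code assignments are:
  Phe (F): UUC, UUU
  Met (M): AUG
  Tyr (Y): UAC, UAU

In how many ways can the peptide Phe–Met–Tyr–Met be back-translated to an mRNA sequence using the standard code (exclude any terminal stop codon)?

Phe: 2 codons.
Met: 1 codon.
Tyr: 2 codons.
Met: 1 codon.
2 × 1 × 2 × 1 = 4.

4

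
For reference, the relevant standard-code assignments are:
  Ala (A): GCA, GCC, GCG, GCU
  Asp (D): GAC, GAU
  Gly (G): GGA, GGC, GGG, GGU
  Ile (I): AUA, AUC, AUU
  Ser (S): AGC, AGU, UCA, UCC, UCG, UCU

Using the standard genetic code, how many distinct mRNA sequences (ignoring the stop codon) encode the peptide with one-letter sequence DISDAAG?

Asp: 2 codons.
Ile: 3 codons.
Ser: 6 codons.
Asp: 2 codons.
Ala: 4 codons.
Ala: 4 codons.
Gly: 4 codons.
2 × 3 × 6 × 2 × 4 × 4 × 4 = 4608.

4608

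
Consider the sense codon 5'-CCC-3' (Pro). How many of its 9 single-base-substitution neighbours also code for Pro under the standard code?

Position 1: none → 0 synonymous.
Position 2: none → 0 synonymous.
Position 3: CCU, CCA, CCG → 3 synonymous.
Total: 0 + 0 + 3 = 3.

3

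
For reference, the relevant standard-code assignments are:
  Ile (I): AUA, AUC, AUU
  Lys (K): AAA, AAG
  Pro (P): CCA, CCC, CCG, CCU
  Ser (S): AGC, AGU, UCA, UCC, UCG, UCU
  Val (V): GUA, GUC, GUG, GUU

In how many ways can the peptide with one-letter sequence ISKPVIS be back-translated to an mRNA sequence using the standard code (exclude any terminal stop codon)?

Ile: 3 codons.
Ser: 6 codons.
Lys: 2 codons.
Pro: 4 codons.
Val: 4 codons.
Ile: 3 codons.
Ser: 6 codons.
3 × 6 × 2 × 4 × 4 × 3 × 6 = 10368.

10368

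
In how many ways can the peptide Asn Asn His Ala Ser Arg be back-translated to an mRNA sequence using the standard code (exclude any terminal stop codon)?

Asn: 2 codons.
Asn: 2 codons.
His: 2 codons.
Ala: 4 codons.
Ser: 6 codons.
Arg: 6 codons.
2 × 2 × 2 × 4 × 6 × 6 = 1152.

1152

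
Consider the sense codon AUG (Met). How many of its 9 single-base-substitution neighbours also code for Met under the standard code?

0

Position 1: none → 0 synonymous.
Position 2: none → 0 synonymous.
Position 3: none → 0 synonymous.
Total: 0 + 0 + 0 = 0.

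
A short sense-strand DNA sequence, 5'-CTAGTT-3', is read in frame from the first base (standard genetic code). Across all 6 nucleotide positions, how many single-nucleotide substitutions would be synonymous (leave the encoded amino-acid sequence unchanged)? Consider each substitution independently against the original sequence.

Codon 1 (CTA, Leu): 4 synonymous substitutions.
Codon 2 (GTT, Val): 3 synonymous substitutions.
Total: 4 + 3 = 7.

7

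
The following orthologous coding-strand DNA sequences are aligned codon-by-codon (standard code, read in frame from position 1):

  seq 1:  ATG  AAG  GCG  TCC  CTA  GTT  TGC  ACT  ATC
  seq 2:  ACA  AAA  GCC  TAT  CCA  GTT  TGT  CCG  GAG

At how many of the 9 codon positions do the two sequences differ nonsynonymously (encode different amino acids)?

5

Codon 1: ATG Met / ACA Thr — nonsynonymous.
Codon 2: AAG Lys / AAA Lys — synonymous.
Codon 3: GCG Ala / GCC Ala — synonymous.
Codon 4: TCC Ser / TAT Tyr — nonsynonymous.
Codon 5: CTA Leu / CCA Pro — nonsynonymous.
Codon 6: GTT Val / GTT Val — identical.
Codon 7: TGC Cys / TGT Cys — synonymous.
Codon 8: ACT Thr / CCG Pro — nonsynonymous.
Codon 9: ATC Ile / GAG Glu — nonsynonymous.
Nonsynonymous differences: 5.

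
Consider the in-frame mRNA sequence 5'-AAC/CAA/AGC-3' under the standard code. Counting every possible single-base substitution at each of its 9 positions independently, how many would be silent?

Codon 1 (AAC, Asn): 1 synonymous substitution.
Codon 2 (CAA, Gln): 1 synonymous substitution.
Codon 3 (AGC, Ser): 1 synonymous substitution.
Total: 1 + 1 + 1 = 3.

3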